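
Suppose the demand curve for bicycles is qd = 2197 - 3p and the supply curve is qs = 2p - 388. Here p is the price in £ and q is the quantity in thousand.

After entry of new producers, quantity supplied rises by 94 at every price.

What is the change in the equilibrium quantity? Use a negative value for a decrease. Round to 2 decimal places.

Solve the original market: 2197 - 3p = 2p - 388, hence p = 517 and q = 646.
The shock moves the curves to qd = 2197 - 3p and qs = 2p - 294.
Clearing the new market: 2197 - 3p = 2p - 294, so p = 498.2 and q = 702.4.
Δq = 702.4 − 646 = +56.40.

+56.40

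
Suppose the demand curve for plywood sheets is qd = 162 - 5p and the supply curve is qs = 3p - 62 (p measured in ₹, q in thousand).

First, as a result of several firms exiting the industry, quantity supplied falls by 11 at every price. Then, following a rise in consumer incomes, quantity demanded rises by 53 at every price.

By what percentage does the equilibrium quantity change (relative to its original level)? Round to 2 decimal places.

Original equilibrium: 162 - 5p = 3p - 62 gives 224 = 8p, so p = 28 and q = 22.
The shock moves the curves to qd = 215 - 5p and qs = 3p - 73.
Setting them equal: 215 - 5p = 3p - 73 → 288 = 8p, so p = 36 and q = 35.
%Δq = (35 − 22) / 22 × 100 = +59.09%.

+59.09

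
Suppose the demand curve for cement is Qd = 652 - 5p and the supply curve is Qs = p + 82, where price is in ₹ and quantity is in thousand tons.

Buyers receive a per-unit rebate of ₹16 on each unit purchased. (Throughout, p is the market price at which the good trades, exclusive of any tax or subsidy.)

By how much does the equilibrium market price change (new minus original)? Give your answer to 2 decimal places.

+13.33

Initially, 652 - 5p = p + 82, so 570 = 6p and p = 95, Q = 177.
Since buyers' out-of-pocket price is the market price minus the rebate, the effective demand curve becomes Qd = 732 - 5p.
Equate the new curves: 732 - 5p = p + 82, giving 650 = 6p, p = 325/3 ≈ 108.3333, Q = 571/3 ≈ 190.3333.
Δp = 108.3333 − 95 = +13.33.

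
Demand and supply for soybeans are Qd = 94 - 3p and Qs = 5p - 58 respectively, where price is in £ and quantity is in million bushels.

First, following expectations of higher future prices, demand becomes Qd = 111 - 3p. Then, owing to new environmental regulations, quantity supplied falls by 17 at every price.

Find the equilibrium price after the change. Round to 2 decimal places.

Initially, 94 - 3p = 5p - 58, so 152 = 8p and p = 19, Q = 37.
The new curves are Qd = 111 - 3p (demand) and Qs = 5p - 75 (supply).
Clearing the new market: 111 - 3p = 5p - 75, so p = 23.25 and Q = 41.25.

23.25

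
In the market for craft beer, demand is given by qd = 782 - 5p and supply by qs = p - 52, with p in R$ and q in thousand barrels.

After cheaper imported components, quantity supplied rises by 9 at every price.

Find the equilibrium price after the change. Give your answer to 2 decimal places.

137.50

Before the shock: 782 - 5p = p - 52 ⇒ 834 = 6p ⇒ p = 139, q = 87.
The shock moves the curves to qd = 782 - 5p and qs = p - 43.
Equate the new curves: 782 - 5p = p - 43, giving 825 = 6p, p = 137.5, q = 94.5.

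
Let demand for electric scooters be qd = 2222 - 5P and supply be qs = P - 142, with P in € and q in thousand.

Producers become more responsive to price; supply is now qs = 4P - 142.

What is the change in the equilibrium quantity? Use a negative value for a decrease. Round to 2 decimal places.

+656.67

Solve the original market: 2222 - 5P = P - 142, hence P = 394 and q = 252.
After the shift, demand is qd = 2222 - 5P and supply is qs = 4P - 142.
Clearing the new market: 2222 - 5P = 4P - 142, so P = 788/3 ≈ 262.6667 and q = 2726/3 ≈ 908.6667.
Δq = 908.6667 − 252 = +656.67.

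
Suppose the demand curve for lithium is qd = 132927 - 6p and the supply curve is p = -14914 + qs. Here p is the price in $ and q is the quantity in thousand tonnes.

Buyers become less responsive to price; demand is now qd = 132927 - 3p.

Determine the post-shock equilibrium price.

29503.25

Original equilibrium: 132927 - 6p = p + 14914 gives 118013 = 7p, so p = 16859 and q = 31773.
After the shift, demand is qd = 132927 - 3p and supply is qs = p + 14914.
Equate the new curves: 132927 - 3p = p + 14914, giving 118013 = 4p, p = 29503.25, q = 44417.25.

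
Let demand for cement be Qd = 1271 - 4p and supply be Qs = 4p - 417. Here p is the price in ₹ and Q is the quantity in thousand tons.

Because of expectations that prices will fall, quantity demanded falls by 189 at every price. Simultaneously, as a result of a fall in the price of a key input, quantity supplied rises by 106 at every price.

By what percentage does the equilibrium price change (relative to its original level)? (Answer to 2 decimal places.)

Solve the original market: 1271 - 4p = 4p - 417, hence p = 211 and Q = 427.
The shock moves the curves to Qd = 1082 - 4p and Qs = 4p - 311.
Setting them equal: 1082 - 4p = 4p - 311 → 1393 = 8p, so p = 174.125 and Q = 385.5.
%Δp = (174.125 − 211) / 211 × 100 = -17.48%.

-17.48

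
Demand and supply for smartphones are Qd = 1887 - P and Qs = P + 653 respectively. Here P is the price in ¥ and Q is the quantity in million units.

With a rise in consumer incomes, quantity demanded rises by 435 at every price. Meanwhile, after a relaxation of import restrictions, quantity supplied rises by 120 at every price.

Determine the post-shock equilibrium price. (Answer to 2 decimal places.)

Before the shock: 1887 - P = P + 653 ⇒ 1234 = 2P ⇒ P = 617, Q = 1270.
With the change applied: demand Qd = 2322 - P, supply Qs = P + 773.
New equilibrium: 2322 - P = P + 773 ⇒ 1549 = 2P ⇒ P = 774.5, Q = 1547.5.

774.50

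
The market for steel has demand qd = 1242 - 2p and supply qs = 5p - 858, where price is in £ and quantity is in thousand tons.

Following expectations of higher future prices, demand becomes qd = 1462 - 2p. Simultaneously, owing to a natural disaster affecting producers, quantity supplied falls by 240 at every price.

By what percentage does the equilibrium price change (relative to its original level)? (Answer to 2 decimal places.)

Original equilibrium: 1242 - 2p = 5p - 858 gives 2100 = 7p, so p = 300 and q = 642.
With the change applied: demand qd = 1462 - 2p, supply qs = 5p - 1098.
Equate the new curves: 1462 - 2p = 5p - 1098, giving 2560 = 7p, p = 2560/7 ≈ 365.7143, q = 5114/7 ≈ 730.5714.
%Δp = (365.7143 − 300) / 300 × 100 = +21.90%.

+21.90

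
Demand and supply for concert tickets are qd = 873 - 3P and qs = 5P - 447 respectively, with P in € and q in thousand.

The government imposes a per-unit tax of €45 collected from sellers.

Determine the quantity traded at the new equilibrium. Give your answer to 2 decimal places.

Before the shock: 873 - 3P = 5P - 447 ⇒ 1320 = 8P ⇒ P = 165, q = 378.
Since sellers keep the price net of the tax, the effective supply curve becomes qs = 5P - 672.
New equilibrium: 873 - 3P = 5P - 672 ⇒ 1545 = 8P ⇒ P = 193.125, q = 293.625.

293.63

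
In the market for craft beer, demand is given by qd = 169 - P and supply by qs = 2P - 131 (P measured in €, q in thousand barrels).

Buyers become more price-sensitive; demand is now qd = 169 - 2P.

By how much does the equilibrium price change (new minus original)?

-25

Initially, 169 - P = 2P - 131, so 300 = 3P and P = 100, q = 69.
The new curves are qd = 169 - 2P (demand) and qs = 2P - 131 (supply).
Setting them equal: 169 - 2P = 2P - 131 → 300 = 4P, so P = 75 and q = 19.
ΔP = 75 − 100 = -25.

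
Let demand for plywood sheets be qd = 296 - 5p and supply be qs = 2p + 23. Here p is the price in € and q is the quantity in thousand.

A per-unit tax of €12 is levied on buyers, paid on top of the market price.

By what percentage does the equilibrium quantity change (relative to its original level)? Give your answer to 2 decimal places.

-16.97

Initially, 296 - 5p = 2p + 23, so 273 = 7p and p = 39, q = 101.
Since buyers pay the price plus the tax, the effective demand curve becomes qd = 236 - 5p.
New equilibrium: 236 - 5p = 2p + 23 ⇒ 213 = 7p ⇒ p = 213/7 ≈ 30.4286, q = 587/7 ≈ 83.8571.
%Δq = (83.8571 − 101) / 101 × 100 = -16.97%.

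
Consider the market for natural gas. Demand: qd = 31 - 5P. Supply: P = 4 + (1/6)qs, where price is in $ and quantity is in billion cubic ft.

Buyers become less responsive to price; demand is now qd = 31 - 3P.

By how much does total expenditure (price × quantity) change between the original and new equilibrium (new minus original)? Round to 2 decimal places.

Before the shock: 31 - 5P = 6P - 24 ⇒ 55 = 11P ⇒ P = 5, q = 6.
The shock moves the curves to qd = 31 - 3P and qs = 6P - 24.
New equilibrium: 31 - 3P = 6P - 24 ⇒ 55 = 9P ⇒ P = 55/9 ≈ 6.1111, q = 38/3 ≈ 12.6667.
Expenditure moves from 5×6 = 30 to 6.1111×12.6667 = 77.4074; change = +47.41.

+47.41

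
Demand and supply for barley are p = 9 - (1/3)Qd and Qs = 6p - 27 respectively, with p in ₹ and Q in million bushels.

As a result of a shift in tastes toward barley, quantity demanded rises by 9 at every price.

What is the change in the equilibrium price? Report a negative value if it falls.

Original equilibrium: 27 - 3p = 6p - 27 gives 54 = 9p, so p = 6 and Q = 9.
The shock moves the curves to Qd = 36 - 3p and Qs = 6p - 27.
Setting them equal: 36 - 3p = 6p - 27 → 63 = 9p, so p = 7 and Q = 15.
Δp = 7 − 6 = +1.

+1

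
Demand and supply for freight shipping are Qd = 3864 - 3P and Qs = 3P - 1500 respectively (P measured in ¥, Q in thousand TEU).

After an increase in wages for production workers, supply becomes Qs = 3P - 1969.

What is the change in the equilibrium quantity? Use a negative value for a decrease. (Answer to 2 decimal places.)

-234.50

Solve the original market: 3864 - 3P = 3P - 1500, hence P = 894 and Q = 1182.
With the change applied: demand Qd = 3864 - 3P, supply Qs = 3P - 1969.
Setting them equal: 3864 - 3P = 3P - 1969 → 5833 = 6P, so P = 5833/6 ≈ 972.1667 and Q = 947.5.
ΔQ = 947.5 − 1182 = -234.50.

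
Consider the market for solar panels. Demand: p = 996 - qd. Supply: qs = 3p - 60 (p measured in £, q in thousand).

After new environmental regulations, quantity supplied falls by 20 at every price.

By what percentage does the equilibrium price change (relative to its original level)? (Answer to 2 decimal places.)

+1.89

Original equilibrium: 996 - p = 3p - 60 gives 1056 = 4p, so p = 264 and q = 732.
With the change applied: demand qd = 996 - p, supply qs = 3p - 80.
New equilibrium: 996 - p = 3p - 80 ⇒ 1076 = 4p ⇒ p = 269, q = 727.
%Δp = (269 − 264) / 264 × 100 = +1.89%.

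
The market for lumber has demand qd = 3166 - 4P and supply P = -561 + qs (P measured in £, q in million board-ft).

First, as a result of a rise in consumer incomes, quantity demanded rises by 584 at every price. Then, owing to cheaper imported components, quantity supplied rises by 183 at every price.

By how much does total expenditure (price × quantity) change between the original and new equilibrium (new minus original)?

Before the shock: 3166 - 4P = P + 561 ⇒ 2605 = 5P ⇒ P = 521, q = 1082.
The new curves are qd = 3750 - 4P (demand) and qs = P + 744 (supply).
Equate the new curves: 3750 - 4P = P + 744, giving 3006 = 5P, P = 601.2, q = 1345.2.
Expenditure moves from 521×1082 = 563722 to 601.2×1345.2 = 808734.24; change = +245012.24.

+245012.24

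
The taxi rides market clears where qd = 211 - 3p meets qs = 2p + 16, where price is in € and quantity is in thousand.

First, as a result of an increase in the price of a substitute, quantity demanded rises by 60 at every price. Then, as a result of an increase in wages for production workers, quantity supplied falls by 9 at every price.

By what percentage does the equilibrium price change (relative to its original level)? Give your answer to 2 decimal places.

Solve the original market: 211 - 3p = 2p + 16, hence p = 39 and q = 94.
After the shift, demand is qd = 271 - 3p and supply is qs = 2p + 7.
Setting them equal: 271 - 3p = 2p + 7 → 264 = 5p, so p = 52.8 and q = 112.6.
%Δp = (52.8 − 39) / 39 × 100 = +35.38%.

+35.38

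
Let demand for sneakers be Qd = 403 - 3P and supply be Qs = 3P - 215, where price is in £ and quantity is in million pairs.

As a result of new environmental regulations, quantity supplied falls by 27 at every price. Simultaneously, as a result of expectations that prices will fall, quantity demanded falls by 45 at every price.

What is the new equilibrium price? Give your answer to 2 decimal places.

Before the shock: 403 - 3P = 3P - 215 ⇒ 618 = 6P ⇒ P = 103, Q = 94.
After the shift, demand is Qd = 358 - 3P and supply is Qs = 3P - 242.
Setting them equal: 358 - 3P = 3P - 242 → 600 = 6P, so P = 100 and Q = 58.

100.00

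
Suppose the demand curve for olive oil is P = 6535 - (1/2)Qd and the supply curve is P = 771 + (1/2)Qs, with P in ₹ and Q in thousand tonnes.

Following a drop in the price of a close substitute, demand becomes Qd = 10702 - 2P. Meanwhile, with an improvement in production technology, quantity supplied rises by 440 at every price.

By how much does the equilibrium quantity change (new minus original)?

-964

Before the shock: 13070 - 2P = 2P - 1542 ⇒ 14612 = 4P ⇒ P = 3653, Q = 5764.
The new curves are Qd = 10702 - 2P (demand) and Qs = 2P - 1102 (supply).
Clearing the new market: 10702 - 2P = 2P - 1102, so P = 2951 and Q = 4800.
ΔQ = 4800 − 5764 = -964.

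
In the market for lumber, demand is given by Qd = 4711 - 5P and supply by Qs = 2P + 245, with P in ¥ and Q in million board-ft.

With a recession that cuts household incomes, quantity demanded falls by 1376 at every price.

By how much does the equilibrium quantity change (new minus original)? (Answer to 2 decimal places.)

Before the shock: 4711 - 5P = 2P + 245 ⇒ 4466 = 7P ⇒ P = 638, Q = 1521.
The new curves are Qd = 3335 - 5P (demand) and Qs = 2P + 245 (supply).
Clearing the new market: 3335 - 5P = 2P + 245, so P = 3090/7 ≈ 441.4286 and Q = 7895/7 ≈ 1127.8571.
ΔQ = 1127.8571 − 1521 = -393.14.

-393.14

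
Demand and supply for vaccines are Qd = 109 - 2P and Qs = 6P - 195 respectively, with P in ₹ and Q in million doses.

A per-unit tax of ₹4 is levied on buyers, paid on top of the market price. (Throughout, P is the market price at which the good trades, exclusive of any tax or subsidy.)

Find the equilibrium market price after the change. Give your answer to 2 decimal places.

Before the shock: 109 - 2P = 6P - 195 ⇒ 304 = 8P ⇒ P = 38, Q = 33.
Since buyers pay the price plus the tax, the effective demand curve becomes Qd = 101 - 2P.
Equate the new curves: 101 - 2P = 6P - 195, giving 296 = 8P, P = 37, Q = 27.

37.00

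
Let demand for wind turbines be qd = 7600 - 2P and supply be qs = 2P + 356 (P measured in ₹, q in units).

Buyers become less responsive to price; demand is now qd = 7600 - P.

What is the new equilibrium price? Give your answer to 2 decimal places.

2414.67

Original equilibrium: 7600 - 2P = 2P + 356 gives 7244 = 4P, so P = 1811 and q = 3978.
With the change applied: demand qd = 7600 - P, supply qs = 2P + 356.
Equate the new curves: 7600 - P = 2P + 356, giving 7244 = 3P, P = 7244/3 ≈ 2414.6667, q = 15556/3 ≈ 5185.3333.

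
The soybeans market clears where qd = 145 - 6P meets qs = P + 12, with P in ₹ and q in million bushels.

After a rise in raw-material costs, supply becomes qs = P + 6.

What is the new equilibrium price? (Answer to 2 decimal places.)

19.86

Initially, 145 - 6P = P + 12, so 133 = 7P and P = 19, q = 31.
After the shift, demand is qd = 145 - 6P and supply is qs = P + 6.
Setting them equal: 145 - 6P = P + 6 → 139 = 7P, so P = 139/7 ≈ 19.8571 and q = 181/7 ≈ 25.8571.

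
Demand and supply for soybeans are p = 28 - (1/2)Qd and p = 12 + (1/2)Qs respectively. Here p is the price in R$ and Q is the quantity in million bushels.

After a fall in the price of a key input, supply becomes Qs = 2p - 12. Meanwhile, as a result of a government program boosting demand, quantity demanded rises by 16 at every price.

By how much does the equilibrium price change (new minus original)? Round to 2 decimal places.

Original equilibrium: 56 - 2p = 2p - 24 gives 80 = 4p, so p = 20 and Q = 16.
The shock moves the curves to Qd = 72 - 2p and Qs = 2p - 12.
Clearing the new market: 72 - 2p = 2p - 12, so p = 21 and Q = 30.
Δp = 21 − 20 = +1.00.

+1.00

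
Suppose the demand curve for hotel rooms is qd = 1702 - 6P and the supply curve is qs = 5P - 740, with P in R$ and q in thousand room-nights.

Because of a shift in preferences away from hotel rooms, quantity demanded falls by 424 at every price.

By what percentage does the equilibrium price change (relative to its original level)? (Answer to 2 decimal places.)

Initially, 1702 - 6P = 5P - 740, so 2442 = 11P and P = 222, q = 370.
The new curves are qd = 1278 - 6P (demand) and qs = 5P - 740 (supply).
Equate the new curves: 1278 - 6P = 5P - 740, giving 2018 = 11P, P = 2018/11 ≈ 183.4545, q = 1950/11 ≈ 177.2727.
%ΔP = (183.4545 − 222) / 222 × 100 = -17.36%.

-17.36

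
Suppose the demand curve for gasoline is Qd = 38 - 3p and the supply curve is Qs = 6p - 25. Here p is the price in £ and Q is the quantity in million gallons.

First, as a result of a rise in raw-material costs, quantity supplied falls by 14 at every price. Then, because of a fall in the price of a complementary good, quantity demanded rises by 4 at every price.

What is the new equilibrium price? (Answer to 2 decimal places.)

9.00

Original equilibrium: 38 - 3p = 6p - 25 gives 63 = 9p, so p = 7 and Q = 17.
The new curves are Qd = 42 - 3p (demand) and Qs = 6p - 39 (supply).
Clearing the new market: 42 - 3p = 6p - 39, so p = 9 and Q = 15.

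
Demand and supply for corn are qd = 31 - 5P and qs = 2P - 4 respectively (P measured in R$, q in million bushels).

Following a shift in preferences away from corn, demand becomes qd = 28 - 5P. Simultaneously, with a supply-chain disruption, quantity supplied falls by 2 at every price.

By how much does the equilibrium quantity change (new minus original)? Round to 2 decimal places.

-2.29

Before the shock: 31 - 5P = 2P - 4 ⇒ 35 = 7P ⇒ P = 5, q = 6.
The shock moves the curves to qd = 28 - 5P and qs = 2P - 6.
Setting them equal: 28 - 5P = 2P - 6 → 34 = 7P, so P = 34/7 ≈ 4.8571 and q = 26/7 ≈ 3.7143.
Δq = 3.7143 − 6 = -2.29.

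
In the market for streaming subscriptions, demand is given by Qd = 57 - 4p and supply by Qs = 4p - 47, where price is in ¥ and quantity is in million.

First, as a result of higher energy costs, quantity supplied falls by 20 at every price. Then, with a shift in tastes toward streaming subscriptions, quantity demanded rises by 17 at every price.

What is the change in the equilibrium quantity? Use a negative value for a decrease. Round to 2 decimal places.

Initially, 57 - 4p = 4p - 47, so 104 = 8p and p = 13, Q = 5.
The shock moves the curves to Qd = 74 - 4p and Qs = 4p - 67.
New equilibrium: 74 - 4p = 4p - 67 ⇒ 141 = 8p ⇒ p = 17.625, Q = 3.5.
ΔQ = 3.5 − 5 = -1.50.

-1.50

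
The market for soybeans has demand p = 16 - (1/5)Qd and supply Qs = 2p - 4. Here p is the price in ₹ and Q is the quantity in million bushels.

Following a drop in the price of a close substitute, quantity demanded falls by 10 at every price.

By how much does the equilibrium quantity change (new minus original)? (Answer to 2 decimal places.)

-2.86

Initially, 80 - 5p = 2p - 4, so 84 = 7p and p = 12, Q = 20.
The shock moves the curves to Qd = 70 - 5p and Qs = 2p - 4.
Setting them equal: 70 - 5p = 2p - 4 → 74 = 7p, so p = 74/7 ≈ 10.5714 and Q = 120/7 ≈ 17.1429.
ΔQ = 17.1429 − 20 = -2.86.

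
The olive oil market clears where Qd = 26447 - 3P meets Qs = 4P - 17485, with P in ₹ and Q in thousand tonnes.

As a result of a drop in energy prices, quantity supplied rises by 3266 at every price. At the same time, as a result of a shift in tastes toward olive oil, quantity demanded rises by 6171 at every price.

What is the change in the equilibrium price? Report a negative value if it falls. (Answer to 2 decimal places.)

+415.00

Initially, 26447 - 3P = 4P - 17485, so 43932 = 7P and P = 6276, Q = 7619.
The shock moves the curves to Qd = 32618 - 3P and Qs = 4P - 14219.
Clearing the new market: 32618 - 3P = 4P - 14219, so P = 6691 and Q = 12545.
ΔP = 6691 − 6276 = +415.00.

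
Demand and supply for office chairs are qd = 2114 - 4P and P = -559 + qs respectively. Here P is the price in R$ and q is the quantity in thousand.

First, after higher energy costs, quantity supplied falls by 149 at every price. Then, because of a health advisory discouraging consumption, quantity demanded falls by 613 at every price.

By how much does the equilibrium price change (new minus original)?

Solve the original market: 2114 - 4P = P + 559, hence P = 311 and q = 870.
With the change applied: demand qd = 1501 - 4P, supply qs = P + 410.
Equate the new curves: 1501 - 4P = P + 410, giving 1091 = 5P, P = 218.2, q = 628.2.
ΔP = 218.2 − 311 = -92.8.

-92.8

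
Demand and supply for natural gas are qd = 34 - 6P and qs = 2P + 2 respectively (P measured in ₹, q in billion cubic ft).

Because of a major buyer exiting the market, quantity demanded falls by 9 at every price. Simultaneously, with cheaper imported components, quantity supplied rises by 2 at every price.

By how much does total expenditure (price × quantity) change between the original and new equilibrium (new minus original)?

Before the shock: 34 - 6P = 2P + 2 ⇒ 32 = 8P ⇒ P = 4, q = 10.
The new curves are qd = 25 - 6P (demand) and qs = 2P + 4 (supply).
New equilibrium: 25 - 6P = 2P + 4 ⇒ 21 = 8P ⇒ P = 2.625, q = 9.25.
Expenditure moves from 4×10 = 40 to 2.625×9.25 = 24.28125; change = -15.71875.

-15.71875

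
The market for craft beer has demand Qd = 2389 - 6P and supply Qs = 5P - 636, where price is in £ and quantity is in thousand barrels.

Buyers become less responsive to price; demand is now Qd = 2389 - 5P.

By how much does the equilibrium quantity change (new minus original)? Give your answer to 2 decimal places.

+137.50

Solve the original market: 2389 - 6P = 5P - 636, hence P = 275 and Q = 739.
The new curves are Qd = 2389 - 5P (demand) and Qs = 5P - 636 (supply).
Equate the new curves: 2389 - 5P = 5P - 636, giving 3025 = 10P, P = 302.5, Q = 876.5.
ΔQ = 876.5 − 739 = +137.50.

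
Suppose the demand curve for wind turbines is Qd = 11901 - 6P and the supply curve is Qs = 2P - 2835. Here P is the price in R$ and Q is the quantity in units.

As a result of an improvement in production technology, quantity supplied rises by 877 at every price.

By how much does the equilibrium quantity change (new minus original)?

Solve the original market: 11901 - 6P = 2P - 2835, hence P = 1842 and Q = 849.
The shock moves the curves to Qd = 11901 - 6P and Qs = 2P - 1958.
Setting them equal: 11901 - 6P = 2P - 1958 → 13859 = 8P, so P = 1732.375 and Q = 1506.75.
ΔQ = 1506.75 − 849 = +657.75.

+657.75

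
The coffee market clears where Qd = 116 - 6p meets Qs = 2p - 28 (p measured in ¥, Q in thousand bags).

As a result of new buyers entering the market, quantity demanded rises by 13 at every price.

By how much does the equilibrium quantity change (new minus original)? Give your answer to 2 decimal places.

Initially, 116 - 6p = 2p - 28, so 144 = 8p and p = 18, Q = 8.
The shock moves the curves to Qd = 129 - 6p and Qs = 2p - 28.
Setting them equal: 129 - 6p = 2p - 28 → 157 = 8p, so p = 19.625 and Q = 11.25.
ΔQ = 11.25 − 8 = +3.25.

+3.25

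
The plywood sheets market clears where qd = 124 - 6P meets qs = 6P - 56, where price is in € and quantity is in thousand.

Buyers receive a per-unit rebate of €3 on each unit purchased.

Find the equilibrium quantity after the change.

Before the shock: 124 - 6P = 6P - 56 ⇒ 180 = 12P ⇒ P = 15, q = 34.
Since buyers' out-of-pocket price is the market price minus the rebate, the effective demand curve becomes qd = 142 - 6P.
Equate the new curves: 142 - 6P = 6P - 56, giving 198 = 12P, P = 16.5, q = 43.

43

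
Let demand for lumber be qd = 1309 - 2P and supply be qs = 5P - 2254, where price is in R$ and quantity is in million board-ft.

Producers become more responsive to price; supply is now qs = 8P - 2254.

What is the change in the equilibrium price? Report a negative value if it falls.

-152.7

Solve the original market: 1309 - 2P = 5P - 2254, hence P = 509 and q = 291.
The new curves are qd = 1309 - 2P (demand) and qs = 8P - 2254 (supply).
Setting them equal: 1309 - 2P = 8P - 2254 → 3563 = 10P, so P = 356.3 and q = 596.4.
ΔP = 356.3 − 509 = -152.7.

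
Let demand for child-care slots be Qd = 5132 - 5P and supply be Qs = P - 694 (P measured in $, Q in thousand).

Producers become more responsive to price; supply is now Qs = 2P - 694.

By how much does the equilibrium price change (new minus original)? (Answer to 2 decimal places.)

-138.71

Before the shock: 5132 - 5P = P - 694 ⇒ 5826 = 6P ⇒ P = 971, Q = 277.
After the shift, demand is Qd = 5132 - 5P and supply is Qs = 2P - 694.
Clearing the new market: 5132 - 5P = 2P - 694, so P = 5826/7 ≈ 832.2857 and Q = 6794/7 ≈ 970.5714.
ΔP = 832.2857 − 971 = -138.71.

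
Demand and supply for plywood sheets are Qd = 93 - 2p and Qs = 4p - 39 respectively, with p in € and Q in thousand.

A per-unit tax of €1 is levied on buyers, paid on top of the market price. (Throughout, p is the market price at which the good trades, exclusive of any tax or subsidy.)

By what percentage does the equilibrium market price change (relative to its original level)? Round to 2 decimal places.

-1.52

Before the shock: 93 - 2p = 4p - 39 ⇒ 132 = 6p ⇒ p = 22, Q = 49.
Since buyers pay the price plus the tax, the effective demand curve becomes Qd = 91 - 2p.
Setting them equal: 91 - 2p = 4p - 39 → 130 = 6p, so p = 65/3 ≈ 21.6667 and Q = 143/3 ≈ 47.6667.
%Δp = (21.6667 − 22) / 22 × 100 = -1.52%.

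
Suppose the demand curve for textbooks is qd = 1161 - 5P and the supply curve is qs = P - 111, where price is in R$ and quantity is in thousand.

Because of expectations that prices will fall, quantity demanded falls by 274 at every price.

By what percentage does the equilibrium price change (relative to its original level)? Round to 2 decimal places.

-21.54

Original equilibrium: 1161 - 5P = P - 111 gives 1272 = 6P, so P = 212 and q = 101.
The new curves are qd = 887 - 5P (demand) and qs = P - 111 (supply).
New equilibrium: 887 - 5P = P - 111 ⇒ 998 = 6P ⇒ P = 499/3 ≈ 166.3333, q = 166/3 ≈ 55.3333.
%ΔP = (166.3333 − 212) / 212 × 100 = -21.54%.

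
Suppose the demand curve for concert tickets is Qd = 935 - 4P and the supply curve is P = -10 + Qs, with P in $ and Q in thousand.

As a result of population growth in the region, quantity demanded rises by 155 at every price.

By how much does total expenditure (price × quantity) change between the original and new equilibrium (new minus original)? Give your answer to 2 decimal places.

+12741.00

Initially, 935 - 4P = P + 10, so 925 = 5P and P = 185, Q = 195.
The new curves are Qd = 1090 - 4P (demand) and Qs = P + 10 (supply).
Clearing the new market: 1090 - 4P = P + 10, so P = 216 and Q = 226.
Expenditure moves from 185×195 = 36075 to 216×226 = 48816; change = +12741.00.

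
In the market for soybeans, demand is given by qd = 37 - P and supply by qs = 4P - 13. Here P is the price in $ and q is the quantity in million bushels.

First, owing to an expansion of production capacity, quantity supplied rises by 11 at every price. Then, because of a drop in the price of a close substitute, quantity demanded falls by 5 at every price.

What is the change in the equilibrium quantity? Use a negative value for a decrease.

-1.8

Initially, 37 - P = 4P - 13, so 50 = 5P and P = 10, q = 27.
The new curves are qd = 32 - P (demand) and qs = 4P - 2 (supply).
New equilibrium: 32 - P = 4P - 2 ⇒ 34 = 5P ⇒ P = 6.8, q = 25.2.
Δq = 25.2 − 27 = -1.8.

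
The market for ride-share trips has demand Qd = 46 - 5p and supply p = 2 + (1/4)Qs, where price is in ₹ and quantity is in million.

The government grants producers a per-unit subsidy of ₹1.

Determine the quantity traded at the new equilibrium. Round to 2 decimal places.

18.22

Solve the original market: 46 - 5p = 4p - 8, hence p = 6 and Q = 16.
Since sellers receive the price plus the subsidy, the effective supply curve becomes Qs = 4p - 4.
Setting them equal: 46 - 5p = 4p - 4 → 50 = 9p, so p = 50/9 ≈ 5.5556 and Q = 164/9 ≈ 18.2222.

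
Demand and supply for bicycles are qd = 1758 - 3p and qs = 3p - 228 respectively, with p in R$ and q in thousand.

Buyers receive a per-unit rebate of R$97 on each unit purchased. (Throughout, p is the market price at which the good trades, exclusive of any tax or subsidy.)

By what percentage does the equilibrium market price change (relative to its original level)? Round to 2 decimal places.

+14.65

Original equilibrium: 1758 - 3p = 3p - 228 gives 1986 = 6p, so p = 331 and q = 765.
Since buyers' out-of-pocket price is the market price minus the rebate, the effective demand curve becomes qd = 2049 - 3p.
Clearing the new market: 2049 - 3p = 3p - 228, so p = 379.5 and q = 910.5.
%Δp = (379.5 − 331) / 331 × 100 = +14.65%.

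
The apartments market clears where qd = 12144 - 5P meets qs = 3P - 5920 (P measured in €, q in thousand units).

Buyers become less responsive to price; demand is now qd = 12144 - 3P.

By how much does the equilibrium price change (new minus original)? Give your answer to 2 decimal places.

+752.67

Solve the original market: 12144 - 5P = 3P - 5920, hence P = 2258 and q = 854.
After the shift, demand is qd = 12144 - 3P and supply is qs = 3P - 5920.
Setting them equal: 12144 - 3P = 3P - 5920 → 18064 = 6P, so P = 9032/3 ≈ 3010.6667 and q = 3112.
ΔP = 3010.6667 − 2258 = +752.67.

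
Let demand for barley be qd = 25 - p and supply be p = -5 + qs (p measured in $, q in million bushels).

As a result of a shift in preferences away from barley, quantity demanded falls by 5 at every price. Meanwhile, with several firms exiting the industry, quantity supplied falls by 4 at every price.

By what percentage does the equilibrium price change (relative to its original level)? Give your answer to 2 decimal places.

-5.00

Before the shock: 25 - p = p + 5 ⇒ 20 = 2p ⇒ p = 10, q = 15.
With the change applied: demand qd = 20 - p, supply qs = p + 1.
New equilibrium: 20 - p = p + 1 ⇒ 19 = 2p ⇒ p = 9.5, q = 10.5.
%Δp = (9.5 − 10) / 10 × 100 = -5.00%.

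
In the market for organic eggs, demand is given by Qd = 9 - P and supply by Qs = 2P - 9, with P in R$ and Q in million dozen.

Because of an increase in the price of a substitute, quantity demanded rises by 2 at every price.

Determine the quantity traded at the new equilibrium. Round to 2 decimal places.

Initially, 9 - P = 2P - 9, so 18 = 3P and P = 6, Q = 3.
After the shift, demand is Qd = 11 - P and supply is Qs = 2P - 9.
New equilibrium: 11 - P = 2P - 9 ⇒ 20 = 3P ⇒ P = 20/3 ≈ 6.6667, Q = 13/3 ≈ 4.3333.

4.33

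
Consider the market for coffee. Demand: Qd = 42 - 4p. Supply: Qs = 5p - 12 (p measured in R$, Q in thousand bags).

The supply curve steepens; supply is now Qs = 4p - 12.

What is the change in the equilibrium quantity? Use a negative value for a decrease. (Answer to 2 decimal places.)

Original equilibrium: 42 - 4p = 5p - 12 gives 54 = 9p, so p = 6 and Q = 18.
After the shift, demand is Qd = 42 - 4p and supply is Qs = 4p - 12.
Setting them equal: 42 - 4p = 4p - 12 → 54 = 8p, so p = 6.75 and Q = 15.
ΔQ = 15 − 18 = -3.00.

-3.00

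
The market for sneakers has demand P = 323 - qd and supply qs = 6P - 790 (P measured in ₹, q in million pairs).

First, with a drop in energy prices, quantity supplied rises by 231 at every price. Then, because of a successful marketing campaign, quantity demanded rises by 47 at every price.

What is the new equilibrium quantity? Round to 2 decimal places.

237.29

Original equilibrium: 323 - P = 6P - 790 gives 1113 = 7P, so P = 159 and q = 164.
The new curves are qd = 370 - P (demand) and qs = 6P - 559 (supply).
Clearing the new market: 370 - P = 6P - 559, so P = 929/7 ≈ 132.7143 and q = 1661/7 ≈ 237.2857.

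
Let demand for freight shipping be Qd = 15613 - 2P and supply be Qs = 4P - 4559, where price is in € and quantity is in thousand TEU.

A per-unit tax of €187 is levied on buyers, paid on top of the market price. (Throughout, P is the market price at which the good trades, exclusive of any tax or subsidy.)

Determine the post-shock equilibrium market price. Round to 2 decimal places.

3299.67

Original equilibrium: 15613 - 2P = 4P - 4559 gives 20172 = 6P, so P = 3362 and Q = 8889.
Since buyers pay the price plus the tax, the effective demand curve becomes Qd = 15239 - 2P.
Setting them equal: 15239 - 2P = 4P - 4559 → 19798 = 6P, so P = 9899/3 ≈ 3299.6667 and Q = 25919/3 ≈ 8639.6667.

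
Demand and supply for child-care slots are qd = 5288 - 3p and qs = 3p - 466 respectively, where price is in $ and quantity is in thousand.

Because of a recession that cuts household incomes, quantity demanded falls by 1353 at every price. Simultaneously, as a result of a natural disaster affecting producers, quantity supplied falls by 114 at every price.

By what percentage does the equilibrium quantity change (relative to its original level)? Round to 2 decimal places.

-30.42

Initially, 5288 - 3p = 3p - 466, so 5754 = 6p and p = 959, q = 2411.
With the change applied: demand qd = 3935 - 3p, supply qs = 3p - 580.
Clearing the new market: 3935 - 3p = 3p - 580, so p = 752.5 and q = 1677.5.
%Δq = (1677.5 − 2411) / 2411 × 100 = -30.42%.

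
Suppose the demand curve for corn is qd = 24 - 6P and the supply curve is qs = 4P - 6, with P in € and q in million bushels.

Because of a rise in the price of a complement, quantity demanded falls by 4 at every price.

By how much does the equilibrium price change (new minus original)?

Original equilibrium: 24 - 6P = 4P - 6 gives 30 = 10P, so P = 3 and q = 6.
The shock moves the curves to qd = 20 - 6P and qs = 4P - 6.
Clearing the new market: 20 - 6P = 4P - 6, so P = 2.6 and q = 4.4.
ΔP = 2.6 − 3 = -0.4.

-0.4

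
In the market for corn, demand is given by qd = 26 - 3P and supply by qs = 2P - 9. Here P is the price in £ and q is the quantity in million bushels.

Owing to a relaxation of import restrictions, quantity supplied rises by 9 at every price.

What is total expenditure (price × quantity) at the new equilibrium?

Original equilibrium: 26 - 3P = 2P - 9 gives 35 = 5P, so P = 7 and q = 5.
After the shift, demand is qd = 26 - 3P and supply is qs = 2P.
New equilibrium: 26 - 3P = 2P ⇒ 26 = 5P ⇒ P = 5.2, q = 10.4.
New expenditure = 5.2 × 10.4 = 54.08.

54.08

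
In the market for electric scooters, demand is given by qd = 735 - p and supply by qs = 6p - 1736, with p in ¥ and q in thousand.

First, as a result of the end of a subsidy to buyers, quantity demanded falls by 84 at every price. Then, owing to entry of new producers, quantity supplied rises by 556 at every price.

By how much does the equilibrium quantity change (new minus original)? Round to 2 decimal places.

+7.43

Initially, 735 - p = 6p - 1736, so 2471 = 7p and p = 353, q = 382.
The new curves are qd = 651 - p (demand) and qs = 6p - 1180 (supply).
New equilibrium: 651 - p = 6p - 1180 ⇒ 1831 = 7p ⇒ p = 1831/7 ≈ 261.5714, q = 2726/7 ≈ 389.4286.
Δq = 389.4286 − 382 = +7.43.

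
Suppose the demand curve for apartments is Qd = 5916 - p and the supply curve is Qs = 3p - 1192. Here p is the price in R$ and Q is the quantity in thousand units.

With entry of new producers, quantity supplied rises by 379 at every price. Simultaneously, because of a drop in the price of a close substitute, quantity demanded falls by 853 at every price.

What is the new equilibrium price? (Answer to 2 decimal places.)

1469.00

Before the shock: 5916 - p = 3p - 1192 ⇒ 7108 = 4p ⇒ p = 1777, Q = 4139.
The shock moves the curves to Qd = 5063 - p and Qs = 3p - 813.
Equate the new curves: 5063 - p = 3p - 813, giving 5876 = 4p, p = 1469, Q = 3594.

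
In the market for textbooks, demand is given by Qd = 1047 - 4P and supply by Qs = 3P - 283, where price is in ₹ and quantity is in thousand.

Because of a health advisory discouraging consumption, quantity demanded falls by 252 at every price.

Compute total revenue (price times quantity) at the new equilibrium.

27566

Original equilibrium: 1047 - 4P = 3P - 283 gives 1330 = 7P, so P = 190 and Q = 287.
After the shift, demand is Qd = 795 - 4P and supply is Qs = 3P - 283.
New equilibrium: 795 - 4P = 3P - 283 ⇒ 1078 = 7P ⇒ P = 154, Q = 179.
New expenditure = 154 × 179 = 27566.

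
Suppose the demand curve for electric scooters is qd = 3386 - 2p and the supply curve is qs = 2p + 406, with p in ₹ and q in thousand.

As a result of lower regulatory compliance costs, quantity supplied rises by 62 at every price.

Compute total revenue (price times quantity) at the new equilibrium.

1405746.5

Solve the original market: 3386 - 2p = 2p + 406, hence p = 745 and q = 1896.
With the change applied: demand qd = 3386 - 2p, supply qs = 2p + 468.
Setting them equal: 3386 - 2p = 2p + 468 → 2918 = 4p, so p = 729.5 and q = 1927.
New expenditure = 729.5 × 1927 = 1405746.5.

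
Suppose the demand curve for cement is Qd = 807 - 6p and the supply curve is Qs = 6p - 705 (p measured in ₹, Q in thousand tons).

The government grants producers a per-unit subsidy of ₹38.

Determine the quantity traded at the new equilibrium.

Before the shock: 807 - 6p = 6p - 705 ⇒ 1512 = 12p ⇒ p = 126, Q = 51.
Since sellers receive the price plus the subsidy, the effective supply curve becomes Qs = 6p - 477.
Setting them equal: 807 - 6p = 6p - 477 → 1284 = 12p, so p = 107 and Q = 165.

165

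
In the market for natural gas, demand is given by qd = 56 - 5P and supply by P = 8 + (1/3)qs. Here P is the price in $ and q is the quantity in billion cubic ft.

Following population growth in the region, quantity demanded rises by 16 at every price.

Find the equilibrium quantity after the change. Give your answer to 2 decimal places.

Original equilibrium: 56 - 5P = 3P - 24 gives 80 = 8P, so P = 10 and q = 6.
After the shift, demand is qd = 72 - 5P and supply is qs = 3P - 24.
Clearing the new market: 72 - 5P = 3P - 24, so P = 12 and q = 12.

12.00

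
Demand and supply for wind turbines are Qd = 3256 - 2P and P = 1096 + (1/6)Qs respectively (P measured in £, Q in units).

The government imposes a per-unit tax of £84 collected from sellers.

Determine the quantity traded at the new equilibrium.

672

Original equilibrium: 3256 - 2P = 6P - 6576 gives 9832 = 8P, so P = 1229 and Q = 798.
Since sellers keep the price net of the tax, the effective supply curve becomes Qs = 6P - 7080.
Clearing the new market: 3256 - 2P = 6P - 7080, so P = 1292 and Q = 672.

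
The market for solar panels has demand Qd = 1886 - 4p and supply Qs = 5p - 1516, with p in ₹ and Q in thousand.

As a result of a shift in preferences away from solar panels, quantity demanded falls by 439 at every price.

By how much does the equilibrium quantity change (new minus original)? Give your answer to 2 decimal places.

-243.89

Before the shock: 1886 - 4p = 5p - 1516 ⇒ 3402 = 9p ⇒ p = 378, Q = 374.
The shock moves the curves to Qd = 1447 - 4p and Qs = 5p - 1516.
Setting them equal: 1447 - 4p = 5p - 1516 → 2963 = 9p, so p = 2963/9 ≈ 329.2222 and Q = 1171/9 ≈ 130.1111.
ΔQ = 130.1111 − 374 = -243.89.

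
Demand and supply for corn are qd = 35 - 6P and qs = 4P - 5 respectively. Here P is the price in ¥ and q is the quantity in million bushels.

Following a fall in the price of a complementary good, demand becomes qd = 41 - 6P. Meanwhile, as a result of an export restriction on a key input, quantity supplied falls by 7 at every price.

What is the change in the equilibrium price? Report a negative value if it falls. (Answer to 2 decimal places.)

+1.30

Initially, 35 - 6P = 4P - 5, so 40 = 10P and P = 4, q = 11.
The new curves are qd = 41 - 6P (demand) and qs = 4P - 12 (supply).
Clearing the new market: 41 - 6P = 4P - 12, so P = 5.3 and q = 9.2.
ΔP = 5.3 − 4 = +1.30.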